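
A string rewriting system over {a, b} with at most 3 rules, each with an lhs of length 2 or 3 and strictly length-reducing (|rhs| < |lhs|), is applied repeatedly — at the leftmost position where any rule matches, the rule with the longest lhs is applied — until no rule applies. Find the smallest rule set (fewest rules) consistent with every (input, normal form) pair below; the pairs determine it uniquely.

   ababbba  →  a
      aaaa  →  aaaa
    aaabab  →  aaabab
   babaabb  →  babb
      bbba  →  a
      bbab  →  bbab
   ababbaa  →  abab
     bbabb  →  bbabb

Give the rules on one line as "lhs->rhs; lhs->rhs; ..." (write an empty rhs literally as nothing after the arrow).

  | ababbba => abaa => a
  | aaaa
  | aaabab
  | babaabb => babb

baa->; bbb->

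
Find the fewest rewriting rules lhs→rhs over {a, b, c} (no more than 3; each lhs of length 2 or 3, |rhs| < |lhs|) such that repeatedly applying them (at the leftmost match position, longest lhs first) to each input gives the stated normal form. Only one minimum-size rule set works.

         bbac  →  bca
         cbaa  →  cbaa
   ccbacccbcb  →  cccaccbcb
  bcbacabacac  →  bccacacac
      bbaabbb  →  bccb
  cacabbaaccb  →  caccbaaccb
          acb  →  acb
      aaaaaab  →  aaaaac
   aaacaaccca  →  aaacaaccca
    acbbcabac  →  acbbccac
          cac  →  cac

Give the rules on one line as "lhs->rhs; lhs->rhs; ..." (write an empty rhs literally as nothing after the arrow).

  | bbac => bca
  | cbaa
  | ccbacccbcb => cccaccbcb
  | bcbacabacac => bccaabacac => bccacacac

ab->c; bac->ca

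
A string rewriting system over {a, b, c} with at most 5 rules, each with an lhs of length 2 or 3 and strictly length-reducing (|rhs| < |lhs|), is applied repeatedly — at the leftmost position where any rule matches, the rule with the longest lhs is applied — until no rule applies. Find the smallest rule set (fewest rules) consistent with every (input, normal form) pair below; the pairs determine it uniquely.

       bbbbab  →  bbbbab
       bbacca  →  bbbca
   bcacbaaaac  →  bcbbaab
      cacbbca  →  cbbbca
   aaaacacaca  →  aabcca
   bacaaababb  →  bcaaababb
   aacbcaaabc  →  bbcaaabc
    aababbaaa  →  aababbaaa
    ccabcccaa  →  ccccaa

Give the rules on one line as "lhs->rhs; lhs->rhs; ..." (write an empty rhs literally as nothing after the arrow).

  | bbbbab
  | bbacca => bbbca
  | bcacbaaaac => bcbbaaaac => bcbbaab
  | cacbbca => cbbbca

aac->b; ac->b; aca->ca; cab->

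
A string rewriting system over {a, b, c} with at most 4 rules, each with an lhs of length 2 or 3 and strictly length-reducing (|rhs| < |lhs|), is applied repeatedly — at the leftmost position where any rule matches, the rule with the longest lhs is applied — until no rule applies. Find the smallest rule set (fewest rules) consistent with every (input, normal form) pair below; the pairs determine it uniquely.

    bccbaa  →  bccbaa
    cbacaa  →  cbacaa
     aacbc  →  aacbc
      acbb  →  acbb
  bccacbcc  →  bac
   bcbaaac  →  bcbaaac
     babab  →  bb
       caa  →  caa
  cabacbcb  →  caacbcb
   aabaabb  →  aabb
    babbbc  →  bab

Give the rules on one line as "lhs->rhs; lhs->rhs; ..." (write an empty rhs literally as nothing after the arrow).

aba->; bbc->; cab->ca; cac->a

  | bccbaa
  | cbacaa
  | aacbc
  | acbb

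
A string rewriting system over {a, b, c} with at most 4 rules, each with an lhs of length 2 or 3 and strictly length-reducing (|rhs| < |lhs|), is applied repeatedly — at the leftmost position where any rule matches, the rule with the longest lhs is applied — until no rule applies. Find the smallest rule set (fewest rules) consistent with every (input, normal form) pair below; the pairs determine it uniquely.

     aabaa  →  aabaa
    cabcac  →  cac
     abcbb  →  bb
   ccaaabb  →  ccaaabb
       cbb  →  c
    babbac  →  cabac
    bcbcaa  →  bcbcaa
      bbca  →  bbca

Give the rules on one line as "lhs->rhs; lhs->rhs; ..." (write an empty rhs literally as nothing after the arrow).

  | aabaa
  | cabcac => cac
  | abcbb => bb
  | ccaaabb

abc->; bab->ca; cbb->c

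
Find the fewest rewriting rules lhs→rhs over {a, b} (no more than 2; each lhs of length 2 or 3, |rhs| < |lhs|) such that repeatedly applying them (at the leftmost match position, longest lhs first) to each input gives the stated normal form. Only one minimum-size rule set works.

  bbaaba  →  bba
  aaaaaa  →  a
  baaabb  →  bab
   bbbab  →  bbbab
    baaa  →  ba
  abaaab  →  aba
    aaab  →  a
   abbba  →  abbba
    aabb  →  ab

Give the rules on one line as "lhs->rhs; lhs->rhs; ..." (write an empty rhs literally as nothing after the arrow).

  | bbaaba => bbaa => bba
  | aaaaaa => aaaaa => aaaa => aaa => aa => a
  | baaabb => baabb => bab
  | bbbab

aa->a; aab->a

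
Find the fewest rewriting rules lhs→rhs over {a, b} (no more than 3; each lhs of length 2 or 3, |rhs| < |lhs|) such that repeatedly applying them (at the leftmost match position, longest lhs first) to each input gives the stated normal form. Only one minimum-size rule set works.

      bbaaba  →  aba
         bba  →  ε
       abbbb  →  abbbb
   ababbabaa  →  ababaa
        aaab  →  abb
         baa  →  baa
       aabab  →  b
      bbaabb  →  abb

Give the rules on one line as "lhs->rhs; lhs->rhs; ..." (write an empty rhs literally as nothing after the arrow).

  | bbaaba => aba
  | bba => ε
  | abbbb
  | ababbabaa => ababaa

aab->bb; bba->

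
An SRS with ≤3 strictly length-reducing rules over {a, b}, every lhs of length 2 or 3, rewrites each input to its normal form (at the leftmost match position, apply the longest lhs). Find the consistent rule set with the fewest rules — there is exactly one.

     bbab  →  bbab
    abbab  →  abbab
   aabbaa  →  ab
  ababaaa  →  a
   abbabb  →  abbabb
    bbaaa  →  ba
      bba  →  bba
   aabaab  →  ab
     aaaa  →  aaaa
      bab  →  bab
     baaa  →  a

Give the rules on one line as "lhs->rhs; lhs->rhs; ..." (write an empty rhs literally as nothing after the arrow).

aab->ab; baa->

  | bbab
  | abbab
  | aabbaa => abbaa => ab
  | ababaaa => abaa => a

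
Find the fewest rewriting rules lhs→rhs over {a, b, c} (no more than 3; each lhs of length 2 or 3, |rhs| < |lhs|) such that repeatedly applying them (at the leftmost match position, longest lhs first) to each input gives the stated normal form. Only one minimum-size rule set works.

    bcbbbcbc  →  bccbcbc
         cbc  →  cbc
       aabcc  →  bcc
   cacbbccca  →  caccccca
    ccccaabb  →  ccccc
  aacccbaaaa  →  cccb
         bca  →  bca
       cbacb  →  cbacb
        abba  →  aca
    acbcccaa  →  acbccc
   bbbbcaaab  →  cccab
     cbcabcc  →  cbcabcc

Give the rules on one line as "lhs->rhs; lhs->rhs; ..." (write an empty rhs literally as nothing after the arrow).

  | bcbbbcbc => bccbcbc
  | cbc
  | aabcc => bcc
  | cacbbccca => caccccca

aa->; bb->c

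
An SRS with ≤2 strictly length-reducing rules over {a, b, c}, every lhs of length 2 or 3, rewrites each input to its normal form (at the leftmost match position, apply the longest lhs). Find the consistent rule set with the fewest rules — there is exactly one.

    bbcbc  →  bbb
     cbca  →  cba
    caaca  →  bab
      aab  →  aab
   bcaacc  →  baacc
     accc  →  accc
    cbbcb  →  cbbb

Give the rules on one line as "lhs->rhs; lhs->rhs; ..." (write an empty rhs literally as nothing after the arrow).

  | bbcbc => bbbc => bbb
  | cbca => cba
  | caaca => baca => bab
  | aab

bc->b; ca->b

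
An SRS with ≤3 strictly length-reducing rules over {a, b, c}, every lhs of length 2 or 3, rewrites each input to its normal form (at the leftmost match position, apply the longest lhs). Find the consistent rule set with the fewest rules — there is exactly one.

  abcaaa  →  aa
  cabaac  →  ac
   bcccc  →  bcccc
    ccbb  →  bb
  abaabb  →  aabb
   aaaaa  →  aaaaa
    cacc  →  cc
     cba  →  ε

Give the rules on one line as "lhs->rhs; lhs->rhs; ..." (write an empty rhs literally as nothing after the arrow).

ba->; ca->; cb->b

  | abcaaa => abaa => aa
  | cabaac => baac => ac
  | bcccc
  | ccbb => cbb => bb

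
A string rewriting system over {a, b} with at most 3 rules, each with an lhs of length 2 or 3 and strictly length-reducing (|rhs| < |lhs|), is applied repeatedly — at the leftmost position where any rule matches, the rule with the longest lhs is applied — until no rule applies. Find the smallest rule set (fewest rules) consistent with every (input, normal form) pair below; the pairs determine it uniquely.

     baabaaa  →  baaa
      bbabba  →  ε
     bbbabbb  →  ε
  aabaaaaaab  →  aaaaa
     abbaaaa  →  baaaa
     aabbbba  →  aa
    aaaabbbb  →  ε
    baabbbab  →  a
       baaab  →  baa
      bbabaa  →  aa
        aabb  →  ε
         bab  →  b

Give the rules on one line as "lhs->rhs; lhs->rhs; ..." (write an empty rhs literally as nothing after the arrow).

ab->; aba->; bb->a

  | baabaaa => baaa
  | bbabba => aabba => aba => ε
  | bbbabbb => ababbb => bbb => ab => ε
  | aabaaaaaab => aaaaaab => aaaaa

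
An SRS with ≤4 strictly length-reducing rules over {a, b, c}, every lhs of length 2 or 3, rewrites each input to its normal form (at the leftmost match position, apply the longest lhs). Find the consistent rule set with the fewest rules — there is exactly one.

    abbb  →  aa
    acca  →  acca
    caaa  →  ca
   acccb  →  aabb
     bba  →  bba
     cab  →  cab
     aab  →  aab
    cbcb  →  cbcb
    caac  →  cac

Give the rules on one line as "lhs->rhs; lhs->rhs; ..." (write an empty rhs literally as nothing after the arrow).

  | abbb => aa
  | acca
  | caaa => caa => ca
  | acccb => aabb

bbb->a; caa->ca; ccc->ab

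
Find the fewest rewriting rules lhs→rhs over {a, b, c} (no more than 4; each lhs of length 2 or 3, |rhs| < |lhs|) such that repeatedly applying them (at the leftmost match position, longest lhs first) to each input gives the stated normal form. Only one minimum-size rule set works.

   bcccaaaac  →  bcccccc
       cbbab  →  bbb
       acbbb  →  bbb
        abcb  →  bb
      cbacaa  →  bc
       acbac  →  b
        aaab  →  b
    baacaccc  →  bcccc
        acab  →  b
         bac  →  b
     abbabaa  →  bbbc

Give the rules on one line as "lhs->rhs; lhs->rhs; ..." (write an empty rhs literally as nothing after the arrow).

  | bcccaaaac => bccccaac => bcccccc
  | cbbab => bbab => bbb
  | acbbb => bbb
  | abcb => bcb => bb

aa->c; ab->b; ac->; cb->b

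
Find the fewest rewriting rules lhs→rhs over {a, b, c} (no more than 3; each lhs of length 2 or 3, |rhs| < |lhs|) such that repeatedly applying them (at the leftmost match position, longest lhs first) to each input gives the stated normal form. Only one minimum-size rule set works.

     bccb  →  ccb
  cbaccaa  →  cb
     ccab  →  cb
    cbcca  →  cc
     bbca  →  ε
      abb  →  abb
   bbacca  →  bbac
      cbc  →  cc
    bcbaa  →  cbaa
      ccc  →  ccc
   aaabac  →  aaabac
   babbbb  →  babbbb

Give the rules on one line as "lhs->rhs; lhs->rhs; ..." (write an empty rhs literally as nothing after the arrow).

aca->; bc->c; ca->

  | bccb => ccb
  | cbaccaa => cbaca => cb
  | ccab => cb
  | cbcca => ccca => cc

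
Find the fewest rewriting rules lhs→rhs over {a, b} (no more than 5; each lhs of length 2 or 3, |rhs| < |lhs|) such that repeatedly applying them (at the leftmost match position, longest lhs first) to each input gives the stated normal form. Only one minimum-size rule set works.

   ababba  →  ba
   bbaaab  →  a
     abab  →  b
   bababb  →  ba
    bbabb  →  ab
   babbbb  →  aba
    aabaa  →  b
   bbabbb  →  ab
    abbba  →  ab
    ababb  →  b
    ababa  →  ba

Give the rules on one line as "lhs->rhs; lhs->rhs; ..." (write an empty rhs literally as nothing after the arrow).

  | ababba => aaba => bba => ba
  | bbaaab => baaab => bbab => bab => a
  | abab => aa => b
  | bababb => aabb => bbb => ba

aa->b; bab->a; bb->b; bbb->ba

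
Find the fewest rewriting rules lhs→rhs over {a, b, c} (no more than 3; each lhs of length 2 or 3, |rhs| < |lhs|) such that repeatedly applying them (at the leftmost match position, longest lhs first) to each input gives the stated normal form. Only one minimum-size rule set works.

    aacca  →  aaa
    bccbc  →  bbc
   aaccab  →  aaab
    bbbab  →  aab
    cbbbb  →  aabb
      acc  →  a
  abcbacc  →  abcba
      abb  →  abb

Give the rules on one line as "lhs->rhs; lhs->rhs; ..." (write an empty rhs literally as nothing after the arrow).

  | aacca => aaa
  | bccbc => bbc
  | aaccab => aaab
  | bbbab => aab

bbb->a; cbb->aa; cc->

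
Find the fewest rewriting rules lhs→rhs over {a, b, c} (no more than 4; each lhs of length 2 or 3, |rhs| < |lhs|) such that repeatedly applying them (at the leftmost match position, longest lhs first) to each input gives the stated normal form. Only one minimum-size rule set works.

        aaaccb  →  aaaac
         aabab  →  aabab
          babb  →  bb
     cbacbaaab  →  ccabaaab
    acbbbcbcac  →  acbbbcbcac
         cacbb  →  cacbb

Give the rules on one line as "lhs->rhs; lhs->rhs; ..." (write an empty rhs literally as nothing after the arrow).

abb->b; bac->ca; ccb->ac

  | aaaccb => aaaac
  | aabab
  | babb => bb
  | cbacbaaab => ccabaaab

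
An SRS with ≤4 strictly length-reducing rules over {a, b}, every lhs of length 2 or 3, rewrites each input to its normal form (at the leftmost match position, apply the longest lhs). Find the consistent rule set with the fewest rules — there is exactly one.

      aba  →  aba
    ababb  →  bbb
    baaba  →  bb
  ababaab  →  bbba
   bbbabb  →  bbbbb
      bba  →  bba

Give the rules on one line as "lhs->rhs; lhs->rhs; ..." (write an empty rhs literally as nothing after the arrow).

aa->; aab->ba; abb->bb

  | aba
  | ababb => abbb => bbb
  | baaba => bbaa => bb
  | ababaab => ababba => abbba => bbba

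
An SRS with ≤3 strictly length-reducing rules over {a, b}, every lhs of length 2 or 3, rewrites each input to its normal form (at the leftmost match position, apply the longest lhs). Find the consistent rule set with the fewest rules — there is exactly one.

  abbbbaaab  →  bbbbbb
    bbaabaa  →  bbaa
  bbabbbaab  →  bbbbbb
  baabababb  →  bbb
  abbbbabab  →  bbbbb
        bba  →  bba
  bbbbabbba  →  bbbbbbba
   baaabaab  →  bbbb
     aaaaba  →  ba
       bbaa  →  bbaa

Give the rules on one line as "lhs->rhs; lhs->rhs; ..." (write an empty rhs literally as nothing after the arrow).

aaa->ab; ab->b; aba->

  | abbbbaaab => bbbbaaab => bbbbabb => bbbbbb
  | bbaabaa => bbaa
  | bbabbbaab => bbbbbaab => bbbbbab => bbbbbb
  | baabababb => bababb => bbb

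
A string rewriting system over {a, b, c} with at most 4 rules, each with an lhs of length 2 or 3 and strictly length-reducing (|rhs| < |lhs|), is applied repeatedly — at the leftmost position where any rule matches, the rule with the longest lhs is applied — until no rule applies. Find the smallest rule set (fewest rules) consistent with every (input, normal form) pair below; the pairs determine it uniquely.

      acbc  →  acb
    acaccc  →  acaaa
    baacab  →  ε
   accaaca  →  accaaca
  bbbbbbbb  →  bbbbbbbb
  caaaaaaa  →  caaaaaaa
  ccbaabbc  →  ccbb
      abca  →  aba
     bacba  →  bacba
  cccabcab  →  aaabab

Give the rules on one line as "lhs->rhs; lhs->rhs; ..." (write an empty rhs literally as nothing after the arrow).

  | acbc => acb
  | acaccc => acaaa
  | baacab => cab => ε
  | accaaca

baa->; bc->b; cab->; ccc->aa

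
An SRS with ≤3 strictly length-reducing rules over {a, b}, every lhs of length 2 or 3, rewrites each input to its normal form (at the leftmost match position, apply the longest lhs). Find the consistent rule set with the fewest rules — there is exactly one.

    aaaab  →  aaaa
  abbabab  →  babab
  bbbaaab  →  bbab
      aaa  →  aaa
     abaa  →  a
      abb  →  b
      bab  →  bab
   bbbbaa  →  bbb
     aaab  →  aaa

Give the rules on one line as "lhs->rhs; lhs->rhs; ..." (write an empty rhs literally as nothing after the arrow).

aab->aa; abb->b; baa->

  | aaaab => aaaa
  | abbabab => babab
  | bbbaaab => bbab
  | aaa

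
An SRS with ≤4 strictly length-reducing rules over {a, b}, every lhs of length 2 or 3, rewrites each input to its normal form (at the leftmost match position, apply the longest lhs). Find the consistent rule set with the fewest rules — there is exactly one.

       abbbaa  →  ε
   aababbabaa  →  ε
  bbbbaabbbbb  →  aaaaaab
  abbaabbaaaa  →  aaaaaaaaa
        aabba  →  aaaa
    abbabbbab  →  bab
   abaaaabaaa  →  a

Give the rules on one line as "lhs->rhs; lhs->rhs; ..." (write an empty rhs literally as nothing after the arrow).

aba->ba; baa->; bb->a

  | abbbaa => aabaa => abaa => baa => ε
  | aababbabaa => ababbabaa => babbabaa => baaabaa => abaa => baa => ε
  | bbbbaabbbbb => abbaabbbbb => aaaabbbbb => aaaaabbb => aaaaaab
  | abbaabbaaaa => aaaabbaaaa => aaaaaaaaa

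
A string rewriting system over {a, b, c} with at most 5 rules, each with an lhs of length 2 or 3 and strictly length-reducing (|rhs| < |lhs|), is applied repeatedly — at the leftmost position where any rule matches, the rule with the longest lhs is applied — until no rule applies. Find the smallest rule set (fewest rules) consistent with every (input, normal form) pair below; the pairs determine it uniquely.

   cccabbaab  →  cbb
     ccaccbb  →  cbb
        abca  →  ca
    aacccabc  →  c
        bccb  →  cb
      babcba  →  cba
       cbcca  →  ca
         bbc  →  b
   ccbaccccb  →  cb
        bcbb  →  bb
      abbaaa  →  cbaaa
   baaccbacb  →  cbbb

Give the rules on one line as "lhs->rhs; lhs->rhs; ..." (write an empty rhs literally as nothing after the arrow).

  | cccabbaab => ccabbaab => cabbaab => ccbaab => cbaab => cbac => cbb
  | ccaccbb => caccbb => cbcbb => cbb
  | abca => cca => ca
  | aacccabc => abccabc => cccabc => ccabc => cabc => ccc => cc => c

ab->c; ac->b; bc->; cc->c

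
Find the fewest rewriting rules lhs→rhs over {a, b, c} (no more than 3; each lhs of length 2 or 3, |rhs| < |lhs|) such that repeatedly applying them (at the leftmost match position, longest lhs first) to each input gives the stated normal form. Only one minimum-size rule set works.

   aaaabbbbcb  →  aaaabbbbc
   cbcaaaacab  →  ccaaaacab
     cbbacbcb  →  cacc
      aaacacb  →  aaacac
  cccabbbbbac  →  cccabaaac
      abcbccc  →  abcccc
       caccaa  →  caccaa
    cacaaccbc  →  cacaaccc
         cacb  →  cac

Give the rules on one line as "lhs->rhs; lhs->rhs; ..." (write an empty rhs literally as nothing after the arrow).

bba->aa; cb->c

  | aaaabbbbcb => aaaabbbbc
  | cbcaaaacab => ccaaaacab
  | cbbacbcb => cbacbcb => cacbcb => caccb => cacc
  | aaacacb => aaacac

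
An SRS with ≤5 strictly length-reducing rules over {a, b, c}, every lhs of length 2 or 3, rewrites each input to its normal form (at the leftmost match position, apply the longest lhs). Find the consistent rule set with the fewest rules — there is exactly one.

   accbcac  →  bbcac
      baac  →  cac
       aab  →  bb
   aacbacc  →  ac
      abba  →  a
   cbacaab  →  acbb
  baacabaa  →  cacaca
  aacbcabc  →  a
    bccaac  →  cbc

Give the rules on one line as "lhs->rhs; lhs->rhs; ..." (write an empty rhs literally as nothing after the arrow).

  | accbcac => aabcac => bbcac
  | baac => cac
  | aab => bb
  | aacbacc => bcbacc => bcccc => bacc => ccc => ac

aa->b; abc->cc; ba->c; cc->a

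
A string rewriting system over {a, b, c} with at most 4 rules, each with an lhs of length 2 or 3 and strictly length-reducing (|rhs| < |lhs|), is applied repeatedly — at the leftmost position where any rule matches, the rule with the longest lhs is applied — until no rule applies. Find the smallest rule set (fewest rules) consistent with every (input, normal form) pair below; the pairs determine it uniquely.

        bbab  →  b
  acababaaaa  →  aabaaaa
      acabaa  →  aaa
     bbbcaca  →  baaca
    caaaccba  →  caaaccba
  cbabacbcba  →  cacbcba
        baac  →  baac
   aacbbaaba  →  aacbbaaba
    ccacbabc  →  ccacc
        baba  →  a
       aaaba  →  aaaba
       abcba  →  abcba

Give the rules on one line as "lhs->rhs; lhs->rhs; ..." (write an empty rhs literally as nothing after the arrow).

  | bbab => b
  | acababaaaa => aabaaaa
  | acabaa => aaa
  | bbbcaca => baaca

bab->; bbc->a; cab->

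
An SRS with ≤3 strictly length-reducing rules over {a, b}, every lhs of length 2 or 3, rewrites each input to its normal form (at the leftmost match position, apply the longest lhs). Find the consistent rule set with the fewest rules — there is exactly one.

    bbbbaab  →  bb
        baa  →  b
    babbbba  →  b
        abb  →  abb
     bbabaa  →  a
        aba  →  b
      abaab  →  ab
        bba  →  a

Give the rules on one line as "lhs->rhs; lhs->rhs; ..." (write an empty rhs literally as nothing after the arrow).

aa->b; ba->a

  | bbbbaab => bbbaab => bbaab => baab => aab => bb
  | baa => aa => b
  | babbbba => abbbba => abbba => abba => aba => aa => b
  | abb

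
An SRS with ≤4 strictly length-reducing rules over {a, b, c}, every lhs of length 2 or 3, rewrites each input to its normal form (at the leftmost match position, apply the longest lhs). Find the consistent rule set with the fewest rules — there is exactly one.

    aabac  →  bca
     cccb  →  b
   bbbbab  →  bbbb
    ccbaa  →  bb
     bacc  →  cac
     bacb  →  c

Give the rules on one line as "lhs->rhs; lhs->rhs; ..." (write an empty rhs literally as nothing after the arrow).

  | aabac => bbac => bca
  | cccb => ccb => cb => b
  | bbbbab => bbbb
  | ccbaa => cbaa => baa => bb

aa->b; ab->; bac->ca; cb->b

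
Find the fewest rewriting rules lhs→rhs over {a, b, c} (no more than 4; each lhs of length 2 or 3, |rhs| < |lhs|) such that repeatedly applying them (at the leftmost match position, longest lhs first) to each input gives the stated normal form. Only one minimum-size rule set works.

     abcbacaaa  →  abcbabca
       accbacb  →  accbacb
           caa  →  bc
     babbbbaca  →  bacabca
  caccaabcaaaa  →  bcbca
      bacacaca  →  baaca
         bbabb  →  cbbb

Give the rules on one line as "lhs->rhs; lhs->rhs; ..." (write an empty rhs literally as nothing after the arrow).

  | abcbacaaa => abcbabca
  | accbacb
  | caa => bc
  | babbbbaca => babbcbca => bacabca

bba->cb; bbc->ca; caa->bc; cac->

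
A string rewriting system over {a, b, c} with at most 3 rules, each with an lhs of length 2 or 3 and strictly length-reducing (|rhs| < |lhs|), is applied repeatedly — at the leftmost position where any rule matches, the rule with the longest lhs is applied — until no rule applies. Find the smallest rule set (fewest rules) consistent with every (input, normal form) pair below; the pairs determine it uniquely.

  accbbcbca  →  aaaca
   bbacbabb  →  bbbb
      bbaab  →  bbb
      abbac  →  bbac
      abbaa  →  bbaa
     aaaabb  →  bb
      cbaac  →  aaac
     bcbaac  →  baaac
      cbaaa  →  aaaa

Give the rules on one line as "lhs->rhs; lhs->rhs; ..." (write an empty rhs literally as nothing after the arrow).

ab->b; cb->a

  | accbbcbca => acabcbca => acbcbca => aacbca => aaaca
  | bbacbabb => bbaaabb => bbaabb => bbabb => bbbb
  | bbaab => bbab => bbb
  | abbac => bbac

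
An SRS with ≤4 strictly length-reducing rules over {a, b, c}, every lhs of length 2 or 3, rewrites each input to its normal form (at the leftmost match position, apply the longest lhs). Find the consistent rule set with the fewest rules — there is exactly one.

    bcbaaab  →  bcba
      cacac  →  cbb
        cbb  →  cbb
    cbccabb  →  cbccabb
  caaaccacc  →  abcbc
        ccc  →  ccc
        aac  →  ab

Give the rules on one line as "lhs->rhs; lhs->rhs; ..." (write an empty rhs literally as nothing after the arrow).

  | bcbaaab => bcba
  | cacac => cbac => cbb
  | cbb
  | cbccabb

aab->; ac->b; caa->a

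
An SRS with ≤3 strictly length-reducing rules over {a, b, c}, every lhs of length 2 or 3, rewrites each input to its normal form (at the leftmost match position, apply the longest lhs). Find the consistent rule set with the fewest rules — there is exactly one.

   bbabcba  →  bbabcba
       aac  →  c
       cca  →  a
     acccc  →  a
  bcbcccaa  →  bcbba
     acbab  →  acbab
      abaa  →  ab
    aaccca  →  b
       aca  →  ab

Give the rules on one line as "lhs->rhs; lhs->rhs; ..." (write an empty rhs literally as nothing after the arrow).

  | bbabcba
  | aac => c
  | cca => a
  | acccc => acc => a

aa->; ca->b; cc->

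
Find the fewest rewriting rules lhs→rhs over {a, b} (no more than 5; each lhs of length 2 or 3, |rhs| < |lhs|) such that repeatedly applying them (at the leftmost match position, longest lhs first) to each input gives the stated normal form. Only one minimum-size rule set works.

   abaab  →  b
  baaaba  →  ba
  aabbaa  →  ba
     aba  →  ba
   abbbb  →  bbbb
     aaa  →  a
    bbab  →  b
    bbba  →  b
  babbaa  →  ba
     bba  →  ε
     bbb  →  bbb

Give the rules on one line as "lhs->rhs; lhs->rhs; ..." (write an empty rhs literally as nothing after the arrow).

aa->a; aab->; ab->b; bba->

  | abaab => baab => b
  | baaaba => baaba => ba
  | aabbaa => baa => ba
  | aba => ba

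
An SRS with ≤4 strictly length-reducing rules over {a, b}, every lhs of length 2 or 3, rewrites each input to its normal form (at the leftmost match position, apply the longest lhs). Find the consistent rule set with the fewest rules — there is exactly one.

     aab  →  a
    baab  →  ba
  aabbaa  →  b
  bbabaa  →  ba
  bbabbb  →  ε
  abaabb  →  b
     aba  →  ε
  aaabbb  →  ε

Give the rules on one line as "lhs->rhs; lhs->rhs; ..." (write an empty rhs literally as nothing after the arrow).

ab->; aba->bb; bb->; bba->b

  | aab => a
  | baab => ba
  | aabbaa => abaa => bba => b
  | bbabaa => bbaa => ba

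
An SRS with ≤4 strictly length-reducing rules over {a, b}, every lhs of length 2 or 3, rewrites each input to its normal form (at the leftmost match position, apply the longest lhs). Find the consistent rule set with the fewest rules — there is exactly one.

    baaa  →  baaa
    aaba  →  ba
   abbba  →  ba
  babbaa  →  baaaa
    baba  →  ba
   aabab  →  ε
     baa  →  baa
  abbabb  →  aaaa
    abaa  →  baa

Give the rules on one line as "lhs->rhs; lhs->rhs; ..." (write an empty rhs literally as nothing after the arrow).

ab->b; abb->aa; bb->; bba->ba

  | baaa
  | aaba => aba => ba
  | abbba => aaba => aba => ba
  | babbaa => baaaa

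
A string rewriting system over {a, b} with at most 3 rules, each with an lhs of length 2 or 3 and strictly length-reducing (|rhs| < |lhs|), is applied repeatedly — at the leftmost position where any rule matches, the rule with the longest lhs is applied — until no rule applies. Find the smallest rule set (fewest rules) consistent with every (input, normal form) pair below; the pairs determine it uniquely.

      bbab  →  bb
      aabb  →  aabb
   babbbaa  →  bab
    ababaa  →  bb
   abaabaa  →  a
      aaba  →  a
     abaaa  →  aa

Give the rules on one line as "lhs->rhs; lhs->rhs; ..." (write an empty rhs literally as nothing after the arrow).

aba->; baa->bb; bba->b

  | bbab => bb
  | aabb
  | babbbaa => babba => bab
  | ababaa => baa => bb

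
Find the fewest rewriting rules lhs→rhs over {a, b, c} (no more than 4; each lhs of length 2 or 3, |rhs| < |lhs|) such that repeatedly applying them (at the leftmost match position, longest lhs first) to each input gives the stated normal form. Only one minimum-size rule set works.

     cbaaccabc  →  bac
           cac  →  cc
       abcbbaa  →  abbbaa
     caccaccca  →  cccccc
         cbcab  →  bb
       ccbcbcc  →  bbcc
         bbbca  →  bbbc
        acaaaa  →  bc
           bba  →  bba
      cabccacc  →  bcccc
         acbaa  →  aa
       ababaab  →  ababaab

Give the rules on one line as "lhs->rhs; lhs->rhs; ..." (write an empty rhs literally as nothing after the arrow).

  | cbaaccabc => baaccabc => baaccbc => baacbc => bac
  | cac => cc
  | abcbbaa => abbbaa
  | caccaccca => cccaccca => cccccca => cccccc

aca->bc; acb->; ca->c; cb->b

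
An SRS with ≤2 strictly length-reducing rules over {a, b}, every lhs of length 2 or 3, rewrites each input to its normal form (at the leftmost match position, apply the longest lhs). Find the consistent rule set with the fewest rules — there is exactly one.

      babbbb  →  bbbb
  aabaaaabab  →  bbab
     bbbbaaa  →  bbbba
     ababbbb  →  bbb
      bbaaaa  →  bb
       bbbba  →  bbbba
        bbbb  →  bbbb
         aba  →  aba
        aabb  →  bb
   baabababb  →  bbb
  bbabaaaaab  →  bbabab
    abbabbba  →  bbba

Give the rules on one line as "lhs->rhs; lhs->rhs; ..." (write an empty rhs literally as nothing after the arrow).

  | babbbb => bbbb
  | aabaaaabab => baaaabab => baabab => bbab
  | bbbbaaa => bbbba
  | ababbbb => abbbb => bbb

aa->; abb->b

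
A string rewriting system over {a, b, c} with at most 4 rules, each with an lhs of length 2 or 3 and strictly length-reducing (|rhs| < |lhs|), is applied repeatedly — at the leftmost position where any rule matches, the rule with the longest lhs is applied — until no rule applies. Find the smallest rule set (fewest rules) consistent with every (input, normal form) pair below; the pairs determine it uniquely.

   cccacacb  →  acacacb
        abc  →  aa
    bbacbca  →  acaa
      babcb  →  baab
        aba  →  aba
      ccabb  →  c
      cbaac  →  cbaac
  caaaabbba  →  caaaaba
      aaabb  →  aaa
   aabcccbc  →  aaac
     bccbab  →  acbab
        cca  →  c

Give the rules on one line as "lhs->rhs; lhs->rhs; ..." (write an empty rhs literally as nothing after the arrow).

bb->; bc->a; cca->c; ccc->ac

  | cccacacb => acacacb
  | abc => aa
  | bbacbca => acbca => acaa
  | babcb => baab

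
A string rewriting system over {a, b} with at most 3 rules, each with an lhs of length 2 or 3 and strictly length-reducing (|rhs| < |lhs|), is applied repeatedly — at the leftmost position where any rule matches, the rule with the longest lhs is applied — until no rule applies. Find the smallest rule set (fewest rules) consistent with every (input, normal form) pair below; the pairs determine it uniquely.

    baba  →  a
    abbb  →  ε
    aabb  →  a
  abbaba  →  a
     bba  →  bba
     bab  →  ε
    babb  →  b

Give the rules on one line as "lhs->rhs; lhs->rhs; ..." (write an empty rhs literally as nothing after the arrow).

  | baba => a
  | abbb => abb => ab => ε
  | aabb => aab => a
  | abbaba => ababa => aba => a

ab->; abb->ab; bab->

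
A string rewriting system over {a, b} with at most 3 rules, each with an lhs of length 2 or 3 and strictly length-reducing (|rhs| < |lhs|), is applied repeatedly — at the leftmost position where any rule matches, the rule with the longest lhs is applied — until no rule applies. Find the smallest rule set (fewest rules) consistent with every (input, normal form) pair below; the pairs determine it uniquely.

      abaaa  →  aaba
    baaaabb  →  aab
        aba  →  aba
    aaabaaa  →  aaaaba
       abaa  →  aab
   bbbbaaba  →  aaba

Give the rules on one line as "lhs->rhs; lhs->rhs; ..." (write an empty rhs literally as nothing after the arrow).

  | abaaa => aaba
  | baaaabb => abaabb => aabbb => aab
  | aba
  | aaabaaa => aaaaba

baa->ab; bb->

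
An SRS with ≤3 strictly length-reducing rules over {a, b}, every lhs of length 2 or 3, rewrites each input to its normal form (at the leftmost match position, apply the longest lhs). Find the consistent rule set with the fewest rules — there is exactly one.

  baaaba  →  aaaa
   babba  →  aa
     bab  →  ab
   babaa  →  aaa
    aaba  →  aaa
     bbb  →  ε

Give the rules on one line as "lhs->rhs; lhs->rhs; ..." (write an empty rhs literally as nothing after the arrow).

ba->a; bbb->

  | baaaba => aaaba => aaaa
  | babba => abba => aba => aa
  | bab => ab
  | babaa => abaa => aaa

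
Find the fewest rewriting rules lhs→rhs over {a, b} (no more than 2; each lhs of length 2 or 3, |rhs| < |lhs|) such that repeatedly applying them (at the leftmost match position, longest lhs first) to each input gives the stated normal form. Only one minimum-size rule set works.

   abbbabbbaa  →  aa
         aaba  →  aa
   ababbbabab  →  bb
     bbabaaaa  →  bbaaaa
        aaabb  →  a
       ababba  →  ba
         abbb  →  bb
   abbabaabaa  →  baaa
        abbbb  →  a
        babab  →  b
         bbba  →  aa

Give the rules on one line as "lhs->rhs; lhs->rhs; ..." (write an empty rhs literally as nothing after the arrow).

ab->; bbb->a

  | abbbabbbaa => bbabbbaa => bbbbaa => abaa => aa
  | aaba => aa
  | ababbbabab => abbbabab => bbabab => bbab => bb
  | bbabaaaa => bbaaaa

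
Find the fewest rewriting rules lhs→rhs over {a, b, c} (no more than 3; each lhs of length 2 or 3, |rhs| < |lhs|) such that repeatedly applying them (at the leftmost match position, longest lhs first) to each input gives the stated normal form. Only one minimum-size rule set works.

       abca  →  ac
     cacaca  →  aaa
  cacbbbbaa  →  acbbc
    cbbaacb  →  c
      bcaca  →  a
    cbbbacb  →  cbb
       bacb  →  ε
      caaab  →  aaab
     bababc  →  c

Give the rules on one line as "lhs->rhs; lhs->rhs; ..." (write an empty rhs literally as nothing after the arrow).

  | abca => aba => ac
  | cacaca => acaca => aaca => aaa
  | cacbbbbaa => acbbbbaa => acbbbca => acbbba => acbbc
  | cbbaacb => cbcacb => cbacb => cccb => c

ba->c; ca->a; ccb->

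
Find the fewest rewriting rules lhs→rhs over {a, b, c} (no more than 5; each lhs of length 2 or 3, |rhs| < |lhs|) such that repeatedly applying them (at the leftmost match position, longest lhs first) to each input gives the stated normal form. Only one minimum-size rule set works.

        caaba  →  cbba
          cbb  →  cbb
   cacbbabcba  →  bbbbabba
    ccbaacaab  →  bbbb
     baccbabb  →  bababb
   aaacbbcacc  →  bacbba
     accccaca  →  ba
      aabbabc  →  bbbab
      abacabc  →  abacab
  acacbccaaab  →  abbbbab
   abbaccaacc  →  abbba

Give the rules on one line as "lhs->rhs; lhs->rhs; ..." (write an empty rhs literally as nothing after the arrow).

  | caaba => cbba
  | cbb
  | cacbbabcba => bbbbabcba => bbbbabba
  | ccbaacaab => baacaab => bbcaab => bbaab => bbbb

aa->b; bc->b; cac->bb; cc->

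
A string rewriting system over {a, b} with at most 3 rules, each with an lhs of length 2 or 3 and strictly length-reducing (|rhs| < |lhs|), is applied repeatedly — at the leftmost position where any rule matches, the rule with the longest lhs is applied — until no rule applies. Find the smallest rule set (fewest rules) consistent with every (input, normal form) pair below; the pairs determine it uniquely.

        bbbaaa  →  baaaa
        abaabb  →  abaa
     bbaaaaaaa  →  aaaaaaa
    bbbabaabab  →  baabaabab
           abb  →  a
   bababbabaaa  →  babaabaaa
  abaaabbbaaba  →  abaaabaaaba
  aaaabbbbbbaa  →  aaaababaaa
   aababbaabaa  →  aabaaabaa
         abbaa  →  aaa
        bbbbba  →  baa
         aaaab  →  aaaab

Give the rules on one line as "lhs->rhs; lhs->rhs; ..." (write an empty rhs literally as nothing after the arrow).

bb->; bbb->ba

  | bbbaaa => baaaa
  | abaabb => abaa
  | bbaaaaaaa => aaaaaaa
  | bbbabaabab => baabaabab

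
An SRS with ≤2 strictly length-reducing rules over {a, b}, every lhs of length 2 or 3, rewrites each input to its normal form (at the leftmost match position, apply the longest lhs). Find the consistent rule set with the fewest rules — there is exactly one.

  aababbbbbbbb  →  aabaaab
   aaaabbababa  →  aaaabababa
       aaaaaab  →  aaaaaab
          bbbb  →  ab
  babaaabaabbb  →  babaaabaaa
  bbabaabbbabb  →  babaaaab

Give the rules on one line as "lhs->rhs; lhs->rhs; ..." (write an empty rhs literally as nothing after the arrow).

  | aababbbbbbbb => aabaabbbbb => aabaaabb => aabaaab
  | aaaabbababa => aaaabababa
  | aaaaaab
  | bbbb => ab

bb->b; bbb->a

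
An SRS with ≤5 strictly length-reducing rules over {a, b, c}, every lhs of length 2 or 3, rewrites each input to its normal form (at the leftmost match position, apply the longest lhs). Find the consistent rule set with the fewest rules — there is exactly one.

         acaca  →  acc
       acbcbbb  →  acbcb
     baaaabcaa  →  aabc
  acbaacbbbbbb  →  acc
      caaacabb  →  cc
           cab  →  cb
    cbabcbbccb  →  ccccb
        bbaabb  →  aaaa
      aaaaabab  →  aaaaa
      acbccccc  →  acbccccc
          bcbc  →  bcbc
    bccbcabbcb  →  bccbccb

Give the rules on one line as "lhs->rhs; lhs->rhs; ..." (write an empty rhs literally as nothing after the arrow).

  | acaca => acca => acc
  | acbcbbb => acbcab => acbcb
  | baaaabcaa => aabcaa => aabca => aabc
  | acbaacbbbbbb => accbbbbbb => accabbbb => accbbbb => accabb => accbb => acca => acc

baa->; bab->; bb->a; ca->c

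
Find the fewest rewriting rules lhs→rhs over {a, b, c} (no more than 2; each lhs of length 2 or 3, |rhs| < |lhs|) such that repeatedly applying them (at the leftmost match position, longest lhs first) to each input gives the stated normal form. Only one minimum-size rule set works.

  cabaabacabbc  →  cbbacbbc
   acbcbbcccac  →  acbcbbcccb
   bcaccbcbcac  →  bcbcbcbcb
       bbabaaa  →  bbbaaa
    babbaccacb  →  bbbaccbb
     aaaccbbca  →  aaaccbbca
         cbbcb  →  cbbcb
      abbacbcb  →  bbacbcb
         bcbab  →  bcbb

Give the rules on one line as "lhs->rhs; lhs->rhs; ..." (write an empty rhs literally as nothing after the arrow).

ab->b; cac->cb

  | cabaabacabbc => cbaabacabbc => cbabacabbc => cbbacabbc => cbbacbbc
  | acbcbbcccac => acbcbbcccb
  | bcaccbcbcac => bcbcbcbcac => bcbcbcbcb
  | bbabaaa => bbbaaa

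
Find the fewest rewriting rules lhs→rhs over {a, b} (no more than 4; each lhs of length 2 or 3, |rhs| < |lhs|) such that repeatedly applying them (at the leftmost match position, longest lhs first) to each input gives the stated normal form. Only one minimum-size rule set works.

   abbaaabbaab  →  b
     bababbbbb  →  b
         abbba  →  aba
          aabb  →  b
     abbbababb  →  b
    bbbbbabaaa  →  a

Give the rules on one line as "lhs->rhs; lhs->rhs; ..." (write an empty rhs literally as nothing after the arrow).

aa->b; baa->; bab->aa; bb->b

  | abbaaabbaab => abaaabbaab => aabbaab => bbbaab => bbaab => baab => b
  | bababbbbb => aaabbbbb => babbbbb => aabbbb => bbbbb => bbbb => bbb => bb => b
  | abbba => abba => aba
  | aabb => bbb => bb => b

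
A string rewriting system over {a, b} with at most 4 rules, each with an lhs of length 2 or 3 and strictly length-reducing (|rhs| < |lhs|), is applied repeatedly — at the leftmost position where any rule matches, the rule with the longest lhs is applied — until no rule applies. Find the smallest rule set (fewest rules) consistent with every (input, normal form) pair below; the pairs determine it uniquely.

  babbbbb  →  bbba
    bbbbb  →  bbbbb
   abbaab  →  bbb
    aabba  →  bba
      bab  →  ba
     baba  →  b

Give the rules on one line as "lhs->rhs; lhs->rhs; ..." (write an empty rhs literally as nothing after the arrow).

  | babbbbb => bbabbb => bbbab => bbba
  | bbbbb
  | abbaab => baaab => bbb
  | aabba => bba

aa->; aaa->b; ab->a; abb->ba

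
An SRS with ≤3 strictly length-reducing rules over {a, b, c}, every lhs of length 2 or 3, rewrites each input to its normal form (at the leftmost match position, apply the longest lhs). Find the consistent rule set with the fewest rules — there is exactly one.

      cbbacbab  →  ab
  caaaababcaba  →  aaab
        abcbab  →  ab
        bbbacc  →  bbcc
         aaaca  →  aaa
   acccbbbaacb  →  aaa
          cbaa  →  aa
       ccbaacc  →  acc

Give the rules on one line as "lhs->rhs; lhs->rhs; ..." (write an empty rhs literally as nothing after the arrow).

  | cbbacbab => bacbab => cbab => ab
  | caaaababcaba => aaababcaba => aaabcaba => aaabba => aaab
  | abcbab => abab => ab
  | bbbacc => bbcc

ba->; ca->; cb->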